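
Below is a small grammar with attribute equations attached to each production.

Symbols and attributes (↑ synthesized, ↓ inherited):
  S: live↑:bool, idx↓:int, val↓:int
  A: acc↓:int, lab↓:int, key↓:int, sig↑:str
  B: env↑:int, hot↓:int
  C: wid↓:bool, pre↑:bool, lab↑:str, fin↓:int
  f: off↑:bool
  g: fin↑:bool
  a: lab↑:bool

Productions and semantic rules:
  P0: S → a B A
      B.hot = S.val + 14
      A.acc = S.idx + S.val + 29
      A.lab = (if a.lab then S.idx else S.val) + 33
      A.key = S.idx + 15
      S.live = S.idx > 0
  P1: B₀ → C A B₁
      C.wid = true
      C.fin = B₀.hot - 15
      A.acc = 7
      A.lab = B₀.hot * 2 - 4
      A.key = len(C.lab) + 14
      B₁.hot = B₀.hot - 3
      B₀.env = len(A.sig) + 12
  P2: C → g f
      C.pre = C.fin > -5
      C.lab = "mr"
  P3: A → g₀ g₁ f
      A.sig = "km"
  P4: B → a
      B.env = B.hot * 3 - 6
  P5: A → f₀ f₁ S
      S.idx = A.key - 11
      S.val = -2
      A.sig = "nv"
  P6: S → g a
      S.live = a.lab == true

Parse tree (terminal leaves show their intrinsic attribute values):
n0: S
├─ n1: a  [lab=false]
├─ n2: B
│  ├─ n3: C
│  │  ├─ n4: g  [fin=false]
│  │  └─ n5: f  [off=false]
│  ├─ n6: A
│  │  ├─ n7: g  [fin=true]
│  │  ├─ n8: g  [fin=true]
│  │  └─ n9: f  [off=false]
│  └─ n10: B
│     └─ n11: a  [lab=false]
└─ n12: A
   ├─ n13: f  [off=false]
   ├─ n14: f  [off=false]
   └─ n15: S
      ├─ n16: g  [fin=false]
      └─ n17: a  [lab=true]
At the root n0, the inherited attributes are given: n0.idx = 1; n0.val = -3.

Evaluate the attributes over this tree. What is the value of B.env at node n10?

1. n0.idx = 1  [given at root]
2. n0.val = -3  [given at root]
3. n1.lab = false  [terminal]
4. n2.hot = 11  [S.val + 14]
5. n3.wid = true  [true]
6. n3.fin = -4  [B₀.hot - 15]
7. n4.fin = false  [terminal]
8. n5.off = false  [terminal]
9. n3.pre = true  [C.fin > -5]
10. n3.lab = "mr"  ["mr"]
11. n6.acc = 7  [7]
12. n6.lab = 18  [B₀.hot * 2 - 4]
13. n6.key = 16  [len(C.lab) + 14]
14. n7.fin = true  [terminal]
15. n8.fin = true  [terminal]
16. n9.off = false  [terminal]
17. n6.sig = "km"  ["km"]
18. n10.hot = 8  [B₀.hot - 3]
19. n11.lab = false  [terminal]
20. n10.env = 18  [B.hot * 3 - 6]
21. n2.env = 14  [len(A.sig) + 12]
22. n12.acc = 27  [S.idx + S.val + 29]
23. n12.lab = 30  [(if a.lab then S.idx else S.val) + 33]
24. n12.key = 16  [S.idx + 15]
25. n13.off = false  [terminal]
26. n14.off = false  [terminal]
27. n15.idx = 5  [A.key - 11]
28. n15.val = -2  [-2]
29. n16.fin = false  [terminal]
30. n17.lab = true  [terminal]
31. n15.live = true  [a.lab == true]
32. n12.sig = "nv"  ["nv"]
33. n0.live = true  [S.idx > 0]

18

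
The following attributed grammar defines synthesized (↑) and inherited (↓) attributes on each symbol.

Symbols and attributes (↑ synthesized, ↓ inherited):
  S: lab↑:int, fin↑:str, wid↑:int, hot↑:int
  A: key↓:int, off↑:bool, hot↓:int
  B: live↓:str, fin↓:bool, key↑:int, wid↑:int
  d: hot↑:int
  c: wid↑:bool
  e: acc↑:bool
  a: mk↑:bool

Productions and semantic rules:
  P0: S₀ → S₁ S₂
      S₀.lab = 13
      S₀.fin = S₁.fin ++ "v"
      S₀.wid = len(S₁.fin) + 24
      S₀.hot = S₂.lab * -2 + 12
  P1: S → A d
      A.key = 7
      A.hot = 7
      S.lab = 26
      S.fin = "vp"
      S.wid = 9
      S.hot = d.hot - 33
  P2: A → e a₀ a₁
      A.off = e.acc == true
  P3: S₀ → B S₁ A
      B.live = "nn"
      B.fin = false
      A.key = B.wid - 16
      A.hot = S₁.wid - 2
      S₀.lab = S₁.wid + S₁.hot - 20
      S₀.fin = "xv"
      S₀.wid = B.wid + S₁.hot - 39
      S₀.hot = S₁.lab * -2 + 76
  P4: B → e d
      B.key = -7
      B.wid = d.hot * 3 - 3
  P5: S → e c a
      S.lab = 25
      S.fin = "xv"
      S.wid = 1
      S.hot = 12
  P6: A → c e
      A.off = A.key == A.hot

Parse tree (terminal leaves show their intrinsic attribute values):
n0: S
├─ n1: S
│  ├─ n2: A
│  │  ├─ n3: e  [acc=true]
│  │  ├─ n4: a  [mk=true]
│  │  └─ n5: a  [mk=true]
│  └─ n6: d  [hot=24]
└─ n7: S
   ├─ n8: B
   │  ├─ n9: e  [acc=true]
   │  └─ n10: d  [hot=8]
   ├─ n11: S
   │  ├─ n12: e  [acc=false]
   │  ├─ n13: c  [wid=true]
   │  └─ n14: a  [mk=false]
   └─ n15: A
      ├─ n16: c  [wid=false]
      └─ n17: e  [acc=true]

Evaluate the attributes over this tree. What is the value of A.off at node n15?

1. n2.key = 7  [7]
2. n2.hot = 7  [7]
3. n3.acc = true  [terminal]
4. n4.mk = true  [terminal]
5. n5.mk = true  [terminal]
6. n2.off = true  [e.acc == true]
7. n6.hot = 24  [terminal]
8. n1.lab = 26  [26]
9. n1.fin = "vp"  ["vp"]
10. n1.wid = 9  [9]
11. n1.hot = -9  [d.hot - 33]
12. n8.live = "nn"  ["nn"]
13. n8.fin = false  [false]
14. n9.acc = true  [terminal]
15. n10.hot = 8  [terminal]
16. n8.key = -7  [-7]
17. n8.wid = 21  [d.hot * 3 - 3]
18. n12.acc = false  [terminal]
19. n13.wid = true  [terminal]
20. n14.mk = false  [terminal]
21. n11.lab = 25  [25]
22. n11.fin = "xv"  ["xv"]
23. n11.wid = 1  [1]
24. n11.hot = 12  [12]
25. n15.key = 5  [B.wid - 16]
26. n15.hot = -1  [S₁.wid - 2]
27. n16.wid = false  [terminal]
28. n17.acc = true  [terminal]
29. n15.off = false  [A.key == A.hot]
30. n7.lab = -7  [S₁.wid + S₁.hot - 20]
31. n7.fin = "xv"  ["xv"]
32. n7.wid = -6  [B.wid + S₁.hot - 39]
33. n7.hot = 26  [S₁.lab * -2 + 76]
34. n0.lab = 13  [13]
35. n0.fin = "vpv"  [S₁.fin ++ "v"]
36. n0.wid = 26  [len(S₁.fin) + 24]
37. n0.hot = 26  [S₂.lab * -2 + 12]

false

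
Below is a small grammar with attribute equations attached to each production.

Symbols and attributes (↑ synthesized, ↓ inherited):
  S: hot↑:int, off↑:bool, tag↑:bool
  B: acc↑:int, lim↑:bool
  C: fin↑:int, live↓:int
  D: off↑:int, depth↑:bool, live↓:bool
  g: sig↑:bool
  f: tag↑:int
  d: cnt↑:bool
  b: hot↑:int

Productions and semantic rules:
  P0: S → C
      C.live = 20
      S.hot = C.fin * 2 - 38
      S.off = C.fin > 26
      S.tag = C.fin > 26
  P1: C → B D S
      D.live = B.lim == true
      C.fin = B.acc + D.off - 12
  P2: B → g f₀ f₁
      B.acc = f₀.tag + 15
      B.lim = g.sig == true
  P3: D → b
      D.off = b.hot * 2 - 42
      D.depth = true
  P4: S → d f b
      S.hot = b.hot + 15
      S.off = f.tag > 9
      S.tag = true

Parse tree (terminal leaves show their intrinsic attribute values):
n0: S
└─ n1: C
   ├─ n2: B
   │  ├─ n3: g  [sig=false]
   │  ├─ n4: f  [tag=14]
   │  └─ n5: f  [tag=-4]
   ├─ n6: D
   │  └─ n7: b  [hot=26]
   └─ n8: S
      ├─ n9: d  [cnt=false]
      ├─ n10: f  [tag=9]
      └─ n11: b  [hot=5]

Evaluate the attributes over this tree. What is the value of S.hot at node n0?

1. n1.live = 20  [20]
2. n3.sig = false  [terminal]
3. n4.tag = 14  [terminal]
4. n5.tag = -4  [terminal]
5. n2.acc = 29  [f₀.tag + 15]
6. n2.lim = false  [g.sig == true]
7. n6.live = false  [B.lim == true]
8. n7.hot = 26  [terminal]
9. n6.off = 10  [b.hot * 2 - 42]
10. n6.depth = true  [true]
11. n9.cnt = false  [terminal]
12. n10.tag = 9  [terminal]
13. n11.hot = 5  [terminal]
14. n8.hot = 20  [b.hot + 15]
15. n8.off = false  [f.tag > 9]
16. n8.tag = true  [true]
17. n1.fin = 27  [B.acc + D.off - 12]
18. n0.hot = 16  [C.fin * 2 - 38]
19. n0.off = true  [C.fin > 26]
20. n0.tag = true  [C.fin > 26]

16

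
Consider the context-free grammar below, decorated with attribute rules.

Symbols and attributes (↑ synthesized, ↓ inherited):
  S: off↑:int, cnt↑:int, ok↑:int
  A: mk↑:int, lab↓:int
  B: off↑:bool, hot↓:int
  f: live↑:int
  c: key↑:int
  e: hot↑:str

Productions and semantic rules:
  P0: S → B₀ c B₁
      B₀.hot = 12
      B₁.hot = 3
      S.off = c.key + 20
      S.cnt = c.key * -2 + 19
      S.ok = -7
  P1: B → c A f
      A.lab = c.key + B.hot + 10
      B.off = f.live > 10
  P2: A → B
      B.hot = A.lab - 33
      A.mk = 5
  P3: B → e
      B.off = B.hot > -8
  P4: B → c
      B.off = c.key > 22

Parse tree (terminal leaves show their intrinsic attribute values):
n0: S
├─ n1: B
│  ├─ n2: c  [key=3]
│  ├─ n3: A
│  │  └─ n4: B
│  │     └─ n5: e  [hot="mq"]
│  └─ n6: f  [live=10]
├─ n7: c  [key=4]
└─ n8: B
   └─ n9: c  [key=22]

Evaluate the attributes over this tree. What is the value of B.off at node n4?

1. n1.hot = 12  [12]
2. n2.key = 3  [terminal]
3. n3.lab = 25  [c.key + B.hot + 10]
4. n4.hot = -8  [A.lab - 33]
5. n5.hot = "mq"  [terminal]
6. n4.off = false  [B.hot > -8]
7. n3.mk = 5  [5]
8. n6.live = 10  [terminal]
9. n1.off = false  [f.live > 10]
10. n7.key = 4  [terminal]
11. n8.hot = 3  [3]
12. n9.key = 22  [terminal]
13. n8.off = false  [c.key > 22]
14. n0.off = 24  [c.key + 20]
15. n0.cnt = 11  [c.key * -2 + 19]
16. n0.ok = -7  [-7]

false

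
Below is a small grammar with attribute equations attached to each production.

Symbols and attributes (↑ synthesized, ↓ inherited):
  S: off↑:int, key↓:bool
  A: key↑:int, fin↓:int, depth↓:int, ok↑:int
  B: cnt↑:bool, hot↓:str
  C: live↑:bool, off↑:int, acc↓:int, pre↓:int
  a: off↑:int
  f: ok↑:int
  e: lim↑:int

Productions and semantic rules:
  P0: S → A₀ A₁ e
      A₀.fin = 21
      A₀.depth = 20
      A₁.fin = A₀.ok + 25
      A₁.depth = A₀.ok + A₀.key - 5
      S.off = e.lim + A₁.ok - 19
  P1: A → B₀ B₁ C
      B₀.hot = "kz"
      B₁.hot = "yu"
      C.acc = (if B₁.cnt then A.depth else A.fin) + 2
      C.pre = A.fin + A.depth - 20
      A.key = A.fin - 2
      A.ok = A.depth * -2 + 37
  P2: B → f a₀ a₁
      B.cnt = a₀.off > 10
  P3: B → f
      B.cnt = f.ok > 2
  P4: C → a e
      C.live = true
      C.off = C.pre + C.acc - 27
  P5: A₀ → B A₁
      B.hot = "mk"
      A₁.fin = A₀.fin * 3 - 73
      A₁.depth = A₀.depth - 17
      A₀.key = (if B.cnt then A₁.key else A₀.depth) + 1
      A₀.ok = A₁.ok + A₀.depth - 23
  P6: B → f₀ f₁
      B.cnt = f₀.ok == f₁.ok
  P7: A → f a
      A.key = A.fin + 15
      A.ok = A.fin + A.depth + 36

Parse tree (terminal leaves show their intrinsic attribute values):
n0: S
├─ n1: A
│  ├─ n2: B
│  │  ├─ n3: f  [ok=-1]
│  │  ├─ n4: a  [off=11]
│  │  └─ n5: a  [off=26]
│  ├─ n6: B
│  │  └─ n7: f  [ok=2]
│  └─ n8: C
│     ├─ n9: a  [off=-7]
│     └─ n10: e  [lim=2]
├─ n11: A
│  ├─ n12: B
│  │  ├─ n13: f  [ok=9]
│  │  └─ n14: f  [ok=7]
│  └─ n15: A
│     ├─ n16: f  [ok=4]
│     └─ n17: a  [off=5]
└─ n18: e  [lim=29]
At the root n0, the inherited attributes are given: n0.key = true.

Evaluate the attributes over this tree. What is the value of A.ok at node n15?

1. n0.key = true  [given at root]
2. n1.fin = 21  [21]
3. n1.depth = 20  [20]
4. n2.hot = "kz"  ["kz"]
5. n3.ok = -1  [terminal]
6. n4.off = 11  [terminal]
7. n5.off = 26  [terminal]
8. n2.cnt = true  [a₀.off > 10]
9. n6.hot = "yu"  ["yu"]
10. n7.ok = 2  [terminal]
11. n6.cnt = false  [f.ok > 2]
12. n8.acc = 23  [(if B₁.cnt then A.depth else A.fin) + 2]
13. n8.pre = 21  [A.fin + A.depth - 20]
14. n9.off = -7  [terminal]
15. n10.lim = 2  [terminal]
16. n8.live = true  [true]
17. n8.off = 17  [C.pre + C.acc - 27]
18. n1.key = 19  [A.fin - 2]
19. n1.ok = -3  [A.depth * -2 + 37]
20. n11.fin = 22  [A₀.ok + 25]
21. n11.depth = 11  [A₀.ok + A₀.key - 5]
22. n12.hot = "mk"  ["mk"]
23. n13.ok = 9  [terminal]
24. n14.ok = 7  [terminal]
25. n12.cnt = false  [f₀.ok == f₁.ok]
26. n15.fin = -7  [A₀.fin * 3 - 73]
27. n15.depth = -6  [A₀.depth - 17]
28. n16.ok = 4  [terminal]
29. n17.off = 5  [terminal]
30. n15.key = 8  [A.fin + 15]
31. n15.ok = 23  [A.fin + A.depth + 36]
32. n11.key = 12  [(if B.cnt then A₁.key else A₀.depth) + 1]
33. n11.ok = 11  [A₁.ok + A₀.depth - 23]
34. n18.lim = 29  [terminal]
35. n0.off = 21  [e.lim + A₁.ok - 19]

23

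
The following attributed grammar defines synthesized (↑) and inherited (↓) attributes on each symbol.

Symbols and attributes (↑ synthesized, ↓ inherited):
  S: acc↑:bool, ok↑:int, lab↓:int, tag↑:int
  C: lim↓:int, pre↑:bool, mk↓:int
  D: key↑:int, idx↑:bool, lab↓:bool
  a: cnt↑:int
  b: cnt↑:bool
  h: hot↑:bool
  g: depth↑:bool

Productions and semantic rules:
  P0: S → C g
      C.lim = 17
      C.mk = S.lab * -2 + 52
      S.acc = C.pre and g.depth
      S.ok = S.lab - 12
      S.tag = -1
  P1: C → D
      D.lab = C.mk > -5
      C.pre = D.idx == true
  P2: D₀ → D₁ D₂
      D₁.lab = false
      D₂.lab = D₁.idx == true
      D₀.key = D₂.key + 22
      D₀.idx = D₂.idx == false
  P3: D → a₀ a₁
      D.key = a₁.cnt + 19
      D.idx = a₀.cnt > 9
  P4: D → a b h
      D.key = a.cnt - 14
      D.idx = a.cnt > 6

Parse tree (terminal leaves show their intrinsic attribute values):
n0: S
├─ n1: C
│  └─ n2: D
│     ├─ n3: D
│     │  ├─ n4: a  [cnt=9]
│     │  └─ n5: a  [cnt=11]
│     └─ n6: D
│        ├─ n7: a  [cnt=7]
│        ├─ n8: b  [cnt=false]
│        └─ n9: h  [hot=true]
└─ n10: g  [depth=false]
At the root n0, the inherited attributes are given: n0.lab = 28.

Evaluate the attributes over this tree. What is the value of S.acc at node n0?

false

1. n0.lab = 28  [given at root]
2. n1.lim = 17  [17]
3. n1.mk = -4  [S.lab * -2 + 52]
4. n2.lab = true  [C.mk > -5]
5. n3.lab = false  [false]
6. n4.cnt = 9  [terminal]
7. n5.cnt = 11  [terminal]
8. n3.key = 30  [a₁.cnt + 19]
9. n3.idx = false  [a₀.cnt > 9]
10. n6.lab = false  [D₁.idx == true]
11. n7.cnt = 7  [terminal]
12. n8.cnt = false  [terminal]
13. n9.hot = true  [terminal]
14. n6.key = -7  [a.cnt - 14]
15. n6.idx = true  [a.cnt > 6]
16. n2.key = 15  [D₂.key + 22]
17. n2.idx = false  [D₂.idx == false]
18. n1.pre = false  [D.idx == true]
19. n10.depth = false  [terminal]
20. n0.acc = false  [C.pre and g.depth]
21. n0.ok = 16  [S.lab - 12]
22. n0.tag = -1  [-1]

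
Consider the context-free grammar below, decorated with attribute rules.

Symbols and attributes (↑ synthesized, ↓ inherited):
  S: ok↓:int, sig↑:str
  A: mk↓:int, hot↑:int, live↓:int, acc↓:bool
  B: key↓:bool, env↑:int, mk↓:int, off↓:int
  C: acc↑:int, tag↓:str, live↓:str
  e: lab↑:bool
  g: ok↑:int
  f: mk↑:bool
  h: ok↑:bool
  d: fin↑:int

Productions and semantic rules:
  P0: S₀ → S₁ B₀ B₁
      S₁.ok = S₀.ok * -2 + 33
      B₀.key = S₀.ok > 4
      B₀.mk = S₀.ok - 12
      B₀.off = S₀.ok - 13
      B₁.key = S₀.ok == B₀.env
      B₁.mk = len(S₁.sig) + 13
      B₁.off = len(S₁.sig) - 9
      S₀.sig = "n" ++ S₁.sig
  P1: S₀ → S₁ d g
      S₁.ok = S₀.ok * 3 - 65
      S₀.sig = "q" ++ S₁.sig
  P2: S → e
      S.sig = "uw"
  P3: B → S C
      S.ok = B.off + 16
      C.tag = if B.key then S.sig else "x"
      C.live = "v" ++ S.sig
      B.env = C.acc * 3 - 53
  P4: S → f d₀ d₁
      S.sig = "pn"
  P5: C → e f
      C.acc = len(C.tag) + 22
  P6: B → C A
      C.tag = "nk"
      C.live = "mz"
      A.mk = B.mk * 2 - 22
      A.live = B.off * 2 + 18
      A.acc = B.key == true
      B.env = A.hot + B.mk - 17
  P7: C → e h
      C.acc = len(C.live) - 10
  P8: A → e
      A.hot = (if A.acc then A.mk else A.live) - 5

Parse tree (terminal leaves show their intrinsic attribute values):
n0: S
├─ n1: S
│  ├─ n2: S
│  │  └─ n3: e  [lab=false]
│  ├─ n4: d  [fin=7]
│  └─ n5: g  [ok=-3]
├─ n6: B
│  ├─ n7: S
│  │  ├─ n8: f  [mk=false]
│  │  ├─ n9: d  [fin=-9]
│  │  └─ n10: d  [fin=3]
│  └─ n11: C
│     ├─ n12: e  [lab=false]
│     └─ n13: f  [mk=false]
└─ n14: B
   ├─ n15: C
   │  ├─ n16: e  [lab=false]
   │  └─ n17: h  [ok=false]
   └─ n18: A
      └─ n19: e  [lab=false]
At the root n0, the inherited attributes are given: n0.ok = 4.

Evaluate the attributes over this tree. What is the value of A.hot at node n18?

1

1. n0.ok = 4  [given at root]
2. n1.ok = 25  [S₀.ok * -2 + 33]
3. n2.ok = 10  [S₀.ok * 3 - 65]
4. n3.lab = false  [terminal]
5. n2.sig = "uw"  ["uw"]
6. n4.fin = 7  [terminal]
7. n5.ok = -3  [terminal]
8. n1.sig = "quw"  ["q" ++ S₁.sig]
9. n6.key = false  [S₀.ok > 4]
10. n6.mk = -8  [S₀.ok - 12]
11. n6.off = -9  [S₀.ok - 13]
12. n7.ok = 7  [B.off + 16]
13. n8.mk = false  [terminal]
14. n9.fin = -9  [terminal]
15. n10.fin = 3  [terminal]
16. n7.sig = "pn"  ["pn"]
17. n11.tag = "x"  [if B.key then S.sig else "x"]
18. n11.live = "vpn"  ["v" ++ S.sig]
19. n12.lab = false  [terminal]
20. n13.mk = false  [terminal]
21. n11.acc = 23  [len(C.tag) + 22]
22. n6.env = 16  [C.acc * 3 - 53]
23. n14.key = false  [S₀.ok == B₀.env]
24. n14.mk = 16  [len(S₁.sig) + 13]
25. n14.off = -6  [len(S₁.sig) - 9]
26. n15.tag = "nk"  ["nk"]
27. n15.live = "mz"  ["mz"]
28. n16.lab = false  [terminal]
29. n17.ok = false  [terminal]
30. n15.acc = -8  [len(C.live) - 10]
31. n18.mk = 10  [B.mk * 2 - 22]
32. n18.live = 6  [B.off * 2 + 18]
33. n18.acc = false  [B.key == true]
34. n19.lab = false  [terminal]
35. n18.hot = 1  [(if A.acc then A.mk else A.live) - 5]
36. n14.env = 0  [A.hot + B.mk - 17]
37. n0.sig = "nquw"  ["n" ++ S₁.sig]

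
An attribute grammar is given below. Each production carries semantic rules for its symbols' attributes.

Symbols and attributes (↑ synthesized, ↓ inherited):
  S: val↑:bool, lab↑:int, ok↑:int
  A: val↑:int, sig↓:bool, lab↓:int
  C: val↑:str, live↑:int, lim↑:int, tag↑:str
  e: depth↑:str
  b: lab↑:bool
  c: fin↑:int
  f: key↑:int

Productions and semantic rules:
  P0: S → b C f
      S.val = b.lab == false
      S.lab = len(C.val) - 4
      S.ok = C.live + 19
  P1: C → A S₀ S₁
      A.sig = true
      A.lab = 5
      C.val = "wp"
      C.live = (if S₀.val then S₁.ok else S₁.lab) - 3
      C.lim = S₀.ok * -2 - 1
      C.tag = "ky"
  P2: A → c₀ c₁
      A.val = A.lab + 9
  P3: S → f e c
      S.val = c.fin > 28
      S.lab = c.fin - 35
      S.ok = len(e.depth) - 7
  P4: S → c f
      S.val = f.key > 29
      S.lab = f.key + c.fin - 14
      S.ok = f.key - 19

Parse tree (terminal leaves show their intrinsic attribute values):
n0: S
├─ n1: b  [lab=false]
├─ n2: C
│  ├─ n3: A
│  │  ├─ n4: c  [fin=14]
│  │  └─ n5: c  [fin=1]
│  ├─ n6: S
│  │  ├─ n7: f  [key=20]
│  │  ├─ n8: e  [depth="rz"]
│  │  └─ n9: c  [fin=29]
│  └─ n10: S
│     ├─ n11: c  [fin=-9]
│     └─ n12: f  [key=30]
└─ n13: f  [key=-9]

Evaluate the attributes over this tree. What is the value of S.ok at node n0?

27

1. n1.lab = false  [terminal]
2. n3.sig = true  [true]
3. n3.lab = 5  [5]
4. n4.fin = 14  [terminal]
5. n5.fin = 1  [terminal]
6. n3.val = 14  [A.lab + 9]
7. n7.key = 20  [terminal]
8. n8.depth = "rz"  [terminal]
9. n9.fin = 29  [terminal]
10. n6.val = true  [c.fin > 28]
11. n6.lab = -6  [c.fin - 35]
12. n6.ok = -5  [len(e.depth) - 7]
13. n11.fin = -9  [terminal]
14. n12.key = 30  [terminal]
15. n10.val = true  [f.key > 29]
16. n10.lab = 7  [f.key + c.fin - 14]
17. n10.ok = 11  [f.key - 19]
18. n2.val = "wp"  ["wp"]
19. n2.live = 8  [(if S₀.val then S₁.ok else S₁.lab) - 3]
20. n2.lim = 9  [S₀.ok * -2 - 1]
21. n2.tag = "ky"  ["ky"]
22. n13.key = -9  [terminal]
23. n0.val = true  [b.lab == false]
24. n0.lab = -2  [len(C.val) - 4]
25. n0.ok = 27  [C.live + 19]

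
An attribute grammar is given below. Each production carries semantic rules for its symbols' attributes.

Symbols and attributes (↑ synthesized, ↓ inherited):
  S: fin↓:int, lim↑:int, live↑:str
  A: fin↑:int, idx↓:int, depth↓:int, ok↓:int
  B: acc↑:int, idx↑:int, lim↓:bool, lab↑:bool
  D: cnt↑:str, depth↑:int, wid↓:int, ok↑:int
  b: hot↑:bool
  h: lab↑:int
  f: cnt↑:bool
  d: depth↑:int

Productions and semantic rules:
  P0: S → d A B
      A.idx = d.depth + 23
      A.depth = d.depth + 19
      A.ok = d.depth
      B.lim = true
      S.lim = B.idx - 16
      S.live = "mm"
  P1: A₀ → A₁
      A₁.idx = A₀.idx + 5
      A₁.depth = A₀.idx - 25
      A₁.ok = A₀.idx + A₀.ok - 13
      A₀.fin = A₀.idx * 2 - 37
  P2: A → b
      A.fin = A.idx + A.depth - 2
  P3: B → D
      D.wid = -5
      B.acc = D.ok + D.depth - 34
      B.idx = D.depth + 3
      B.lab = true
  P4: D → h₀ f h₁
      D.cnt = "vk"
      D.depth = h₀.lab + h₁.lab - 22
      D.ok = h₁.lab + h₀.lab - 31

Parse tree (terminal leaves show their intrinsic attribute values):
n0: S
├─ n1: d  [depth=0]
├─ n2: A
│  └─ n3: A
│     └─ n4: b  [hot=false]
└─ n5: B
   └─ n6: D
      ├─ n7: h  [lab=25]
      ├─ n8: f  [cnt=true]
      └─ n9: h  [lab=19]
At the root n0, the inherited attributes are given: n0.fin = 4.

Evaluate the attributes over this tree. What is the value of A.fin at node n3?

1. n0.fin = 4  [given at root]
2. n1.depth = 0  [terminal]
3. n2.idx = 23  [d.depth + 23]
4. n2.depth = 19  [d.depth + 19]
5. n2.ok = 0  [d.depth]
6. n3.idx = 28  [A₀.idx + 5]
7. n3.depth = -2  [A₀.idx - 25]
8. n3.ok = 10  [A₀.idx + A₀.ok - 13]
9. n4.hot = false  [terminal]
10. n3.fin = 24  [A.idx + A.depth - 2]
11. n2.fin = 9  [A₀.idx * 2 - 37]
12. n5.lim = true  [true]
13. n6.wid = -5  [-5]
14. n7.lab = 25  [terminal]
15. n8.cnt = true  [terminal]
16. n9.lab = 19  [terminal]
17. n6.cnt = "vk"  ["vk"]
18. n6.depth = 22  [h₀.lab + h₁.lab - 22]
19. n6.ok = 13  [h₁.lab + h₀.lab - 31]
20. n5.acc = 1  [D.ok + D.depth - 34]
21. n5.idx = 25  [D.depth + 3]
22. n5.lab = true  [true]
23. n0.lim = 9  [B.idx - 16]
24. n0.live = "mm"  ["mm"]

24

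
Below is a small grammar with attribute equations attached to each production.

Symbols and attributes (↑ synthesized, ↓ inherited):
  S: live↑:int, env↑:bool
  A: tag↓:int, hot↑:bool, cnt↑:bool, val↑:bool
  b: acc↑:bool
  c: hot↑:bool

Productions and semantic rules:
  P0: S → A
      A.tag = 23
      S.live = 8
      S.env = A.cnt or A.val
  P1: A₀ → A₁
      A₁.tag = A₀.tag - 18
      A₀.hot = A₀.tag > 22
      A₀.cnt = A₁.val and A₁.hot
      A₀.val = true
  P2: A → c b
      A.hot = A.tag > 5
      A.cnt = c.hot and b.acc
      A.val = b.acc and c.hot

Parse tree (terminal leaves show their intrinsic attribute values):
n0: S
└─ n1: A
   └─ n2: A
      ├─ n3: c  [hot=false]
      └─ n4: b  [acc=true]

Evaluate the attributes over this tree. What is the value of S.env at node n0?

1. n1.tag = 23  [23]
2. n2.tag = 5  [A₀.tag - 18]
3. n3.hot = false  [terminal]
4. n4.acc = true  [terminal]
5. n2.hot = false  [A.tag > 5]
6. n2.cnt = false  [c.hot and b.acc]
7. n2.val = false  [b.acc and c.hot]
8. n1.hot = true  [A₀.tag > 22]
9. n1.cnt = false  [A₁.val and A₁.hot]
10. n1.val = true  [true]
11. n0.live = 8  [8]
12. n0.env = true  [A.cnt or A.val]

true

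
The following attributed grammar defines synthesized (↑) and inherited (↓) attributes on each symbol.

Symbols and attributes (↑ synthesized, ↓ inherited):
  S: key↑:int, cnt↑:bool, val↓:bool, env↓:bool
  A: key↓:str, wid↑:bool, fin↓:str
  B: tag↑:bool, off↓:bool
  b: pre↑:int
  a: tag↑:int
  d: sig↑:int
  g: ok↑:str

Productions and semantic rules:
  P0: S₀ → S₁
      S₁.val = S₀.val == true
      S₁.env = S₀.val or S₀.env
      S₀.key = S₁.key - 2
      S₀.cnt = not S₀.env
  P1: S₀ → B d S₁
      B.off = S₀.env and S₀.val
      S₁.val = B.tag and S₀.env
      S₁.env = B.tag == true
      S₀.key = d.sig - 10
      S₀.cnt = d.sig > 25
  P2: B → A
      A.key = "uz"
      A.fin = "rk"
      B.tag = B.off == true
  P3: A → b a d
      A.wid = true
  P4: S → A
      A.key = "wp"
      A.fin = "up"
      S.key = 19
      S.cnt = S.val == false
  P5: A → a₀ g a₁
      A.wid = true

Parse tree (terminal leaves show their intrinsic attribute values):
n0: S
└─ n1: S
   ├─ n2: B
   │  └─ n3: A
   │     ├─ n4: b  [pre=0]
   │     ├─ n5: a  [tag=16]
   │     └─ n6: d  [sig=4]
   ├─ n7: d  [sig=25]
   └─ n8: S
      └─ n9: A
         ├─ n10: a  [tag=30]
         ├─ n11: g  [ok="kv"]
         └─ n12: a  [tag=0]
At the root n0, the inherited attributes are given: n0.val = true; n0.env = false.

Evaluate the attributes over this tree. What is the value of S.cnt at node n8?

1. n0.val = true  [given at root]
2. n0.env = false  [given at root]
3. n1.val = true  [S₀.val == true]
4. n1.env = true  [S₀.val or S₀.env]
5. n2.off = true  [S₀.env and S₀.val]
6. n3.key = "uz"  ["uz"]
7. n3.fin = "rk"  ["rk"]
8. n4.pre = 0  [terminal]
9. n5.tag = 16  [terminal]
10. n6.sig = 4  [terminal]
11. n3.wid = true  [true]
12. n2.tag = true  [B.off == true]
13. n7.sig = 25  [terminal]
14. n8.val = true  [B.tag and S₀.env]
15. n8.env = true  [B.tag == true]
16. n9.key = "wp"  ["wp"]
17. n9.fin = "up"  ["up"]
18. n10.tag = 30  [terminal]
19. n11.ok = "kv"  [terminal]
20. n12.tag = 0  [terminal]
21. n9.wid = true  [true]
22. n8.key = 19  [19]
23. n8.cnt = false  [S.val == false]
24. n1.key = 15  [d.sig - 10]
25. n1.cnt = false  [d.sig > 25]
26. n0.key = 13  [S₁.key - 2]
27. n0.cnt = true  [not S₀.env]

false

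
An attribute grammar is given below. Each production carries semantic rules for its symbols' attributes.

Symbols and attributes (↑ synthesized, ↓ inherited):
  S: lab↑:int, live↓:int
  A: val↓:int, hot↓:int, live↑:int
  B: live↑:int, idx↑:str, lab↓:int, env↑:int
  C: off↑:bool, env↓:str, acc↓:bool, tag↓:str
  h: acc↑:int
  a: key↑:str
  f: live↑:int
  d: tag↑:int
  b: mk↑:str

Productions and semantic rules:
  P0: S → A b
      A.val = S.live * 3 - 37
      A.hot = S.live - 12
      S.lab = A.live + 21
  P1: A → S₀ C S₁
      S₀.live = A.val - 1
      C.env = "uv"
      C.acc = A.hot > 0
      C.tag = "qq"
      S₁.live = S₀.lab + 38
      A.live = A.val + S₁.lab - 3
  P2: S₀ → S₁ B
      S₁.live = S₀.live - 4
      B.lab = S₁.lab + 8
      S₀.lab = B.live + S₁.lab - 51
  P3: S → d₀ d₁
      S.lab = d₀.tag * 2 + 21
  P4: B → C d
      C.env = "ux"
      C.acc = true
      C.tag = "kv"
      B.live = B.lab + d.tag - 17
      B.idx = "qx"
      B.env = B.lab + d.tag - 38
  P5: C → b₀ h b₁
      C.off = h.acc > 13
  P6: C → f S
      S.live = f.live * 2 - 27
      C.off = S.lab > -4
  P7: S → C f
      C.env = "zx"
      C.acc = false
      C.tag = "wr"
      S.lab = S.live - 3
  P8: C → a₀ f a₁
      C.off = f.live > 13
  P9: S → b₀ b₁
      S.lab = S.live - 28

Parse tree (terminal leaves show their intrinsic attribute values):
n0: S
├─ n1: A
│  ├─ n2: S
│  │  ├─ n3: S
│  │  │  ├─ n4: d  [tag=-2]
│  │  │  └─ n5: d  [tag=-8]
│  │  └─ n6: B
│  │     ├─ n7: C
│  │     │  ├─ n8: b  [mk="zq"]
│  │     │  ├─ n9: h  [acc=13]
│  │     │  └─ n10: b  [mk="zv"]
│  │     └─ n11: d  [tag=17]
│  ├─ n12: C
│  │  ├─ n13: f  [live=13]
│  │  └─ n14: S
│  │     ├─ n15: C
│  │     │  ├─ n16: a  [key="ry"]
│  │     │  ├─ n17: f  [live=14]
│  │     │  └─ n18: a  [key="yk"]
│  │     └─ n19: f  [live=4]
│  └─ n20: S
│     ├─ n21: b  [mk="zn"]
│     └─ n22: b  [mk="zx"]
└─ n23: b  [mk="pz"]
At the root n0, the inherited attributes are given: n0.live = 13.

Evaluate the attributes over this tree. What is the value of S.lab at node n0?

21

1. n0.live = 13  [given at root]
2. n1.val = 2  [S.live * 3 - 37]
3. n1.hot = 1  [S.live - 12]
4. n2.live = 1  [A.val - 1]
5. n3.live = -3  [S₀.live - 4]
6. n4.tag = -2  [terminal]
7. n5.tag = -8  [terminal]
8. n3.lab = 17  [d₀.tag * 2 + 21]
9. n6.lab = 25  [S₁.lab + 8]
10. n7.env = "ux"  ["ux"]
11. n7.acc = true  [true]
12. n7.tag = "kv"  ["kv"]
13. n8.mk = "zq"  [terminal]
14. n9.acc = 13  [terminal]
15. n10.mk = "zv"  [terminal]
16. n7.off = false  [h.acc > 13]
17. n11.tag = 17  [terminal]
18. n6.live = 25  [B.lab + d.tag - 17]
19. n6.idx = "qx"  ["qx"]
20. n6.env = 4  [B.lab + d.tag - 38]
21. n2.lab = -9  [B.live + S₁.lab - 51]
22. n12.env = "uv"  ["uv"]
23. n12.acc = true  [A.hot > 0]
24. n12.tag = "qq"  ["qq"]
25. n13.live = 13  [terminal]
26. n14.live = -1  [f.live * 2 - 27]
27. n15.env = "zx"  ["zx"]
28. n15.acc = false  [false]
29. n15.tag = "wr"  ["wr"]
30. n16.key = "ry"  [terminal]
31. n17.live = 14  [terminal]
32. n18.key = "yk"  [terminal]
33. n15.off = true  [f.live > 13]
34. n19.live = 4  [terminal]
35. n14.lab = -4  [S.live - 3]
36. n12.off = false  [S.lab > -4]
37. n20.live = 29  [S₀.lab + 38]
38. n21.mk = "zn"  [terminal]
39. n22.mk = "zx"  [terminal]
40. n20.lab = 1  [S.live - 28]
41. n1.live = 0  [A.val + S₁.lab - 3]
42. n23.mk = "pz"  [terminal]
43. n0.lab = 21  [A.live + 21]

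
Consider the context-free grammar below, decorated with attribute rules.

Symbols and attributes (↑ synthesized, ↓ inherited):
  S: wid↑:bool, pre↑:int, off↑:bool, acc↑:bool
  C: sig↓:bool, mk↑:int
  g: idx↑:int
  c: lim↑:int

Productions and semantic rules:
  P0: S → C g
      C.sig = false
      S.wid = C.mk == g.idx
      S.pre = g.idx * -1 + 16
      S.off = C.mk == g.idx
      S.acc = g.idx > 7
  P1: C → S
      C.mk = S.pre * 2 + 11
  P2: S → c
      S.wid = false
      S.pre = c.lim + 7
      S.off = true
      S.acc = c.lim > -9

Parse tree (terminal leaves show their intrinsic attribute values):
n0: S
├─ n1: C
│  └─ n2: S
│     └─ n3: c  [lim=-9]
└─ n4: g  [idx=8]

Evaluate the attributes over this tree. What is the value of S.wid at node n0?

false

1. n1.sig = false  [false]
2. n3.lim = -9  [terminal]
3. n2.wid = false  [false]
4. n2.pre = -2  [c.lim + 7]
5. n2.off = true  [true]
6. n2.acc = false  [c.lim > -9]
7. n1.mk = 7  [S.pre * 2 + 11]
8. n4.idx = 8  [terminal]
9. n0.wid = false  [C.mk == g.idx]
10. n0.pre = 8  [g.idx * -1 + 16]
11. n0.off = false  [C.mk == g.idx]
12. n0.acc = true  [g.idx > 7]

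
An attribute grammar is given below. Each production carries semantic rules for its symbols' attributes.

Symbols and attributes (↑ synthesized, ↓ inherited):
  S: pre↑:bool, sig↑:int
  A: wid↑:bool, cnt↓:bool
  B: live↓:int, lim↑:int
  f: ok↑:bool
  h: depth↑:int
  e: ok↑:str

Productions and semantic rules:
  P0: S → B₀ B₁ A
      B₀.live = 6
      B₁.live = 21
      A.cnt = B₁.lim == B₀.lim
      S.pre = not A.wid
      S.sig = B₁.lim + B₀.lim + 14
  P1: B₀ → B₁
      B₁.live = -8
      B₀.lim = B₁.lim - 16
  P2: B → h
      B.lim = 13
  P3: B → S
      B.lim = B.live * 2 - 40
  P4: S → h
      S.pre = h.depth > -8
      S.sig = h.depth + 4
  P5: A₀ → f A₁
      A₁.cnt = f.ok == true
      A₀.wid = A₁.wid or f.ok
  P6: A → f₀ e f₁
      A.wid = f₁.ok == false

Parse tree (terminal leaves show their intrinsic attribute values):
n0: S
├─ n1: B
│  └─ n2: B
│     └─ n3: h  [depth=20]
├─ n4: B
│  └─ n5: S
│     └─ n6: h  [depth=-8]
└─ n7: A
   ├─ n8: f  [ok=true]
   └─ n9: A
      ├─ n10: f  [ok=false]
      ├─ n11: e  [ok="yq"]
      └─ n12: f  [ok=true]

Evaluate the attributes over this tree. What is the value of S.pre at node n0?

1. n1.live = 6  [6]
2. n2.live = -8  [-8]
3. n3.depth = 20  [terminal]
4. n2.lim = 13  [13]
5. n1.lim = -3  [B₁.lim - 16]
6. n4.live = 21  [21]
7. n6.depth = -8  [terminal]
8. n5.pre = false  [h.depth > -8]
9. n5.sig = -4  [h.depth + 4]
10. n4.lim = 2  [B.live * 2 - 40]
11. n7.cnt = false  [B₁.lim == B₀.lim]
12. n8.ok = true  [terminal]
13. n9.cnt = true  [f.ok == true]
14. n10.ok = false  [terminal]
15. n11.ok = "yq"  [terminal]
16. n12.ok = true  [terminal]
17. n9.wid = false  [f₁.ok == false]
18. n7.wid = true  [A₁.wid or f.ok]
19. n0.pre = false  [not A.wid]
20. n0.sig = 13  [B₁.lim + B₀.lim + 14]

false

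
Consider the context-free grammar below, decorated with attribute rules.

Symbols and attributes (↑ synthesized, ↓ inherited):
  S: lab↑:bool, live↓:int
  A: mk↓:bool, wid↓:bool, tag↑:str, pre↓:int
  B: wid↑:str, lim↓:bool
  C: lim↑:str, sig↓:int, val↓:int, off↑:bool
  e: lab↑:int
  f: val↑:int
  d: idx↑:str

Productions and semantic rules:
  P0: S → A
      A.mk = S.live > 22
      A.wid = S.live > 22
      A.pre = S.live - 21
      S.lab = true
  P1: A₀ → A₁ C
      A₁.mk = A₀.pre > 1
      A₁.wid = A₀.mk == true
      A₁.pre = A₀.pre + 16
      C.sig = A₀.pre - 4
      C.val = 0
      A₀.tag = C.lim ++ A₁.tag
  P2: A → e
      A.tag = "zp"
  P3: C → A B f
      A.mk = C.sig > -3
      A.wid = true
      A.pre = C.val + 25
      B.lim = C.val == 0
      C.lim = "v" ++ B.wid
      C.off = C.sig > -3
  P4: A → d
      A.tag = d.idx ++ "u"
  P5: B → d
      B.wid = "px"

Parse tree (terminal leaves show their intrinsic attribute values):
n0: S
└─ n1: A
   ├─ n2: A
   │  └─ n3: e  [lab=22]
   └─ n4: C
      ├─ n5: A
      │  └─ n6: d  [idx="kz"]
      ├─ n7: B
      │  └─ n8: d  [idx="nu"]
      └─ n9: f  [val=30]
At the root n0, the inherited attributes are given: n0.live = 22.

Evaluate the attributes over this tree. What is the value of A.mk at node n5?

1. n0.live = 22  [given at root]
2. n1.mk = false  [S.live > 22]
3. n1.wid = false  [S.live > 22]
4. n1.pre = 1  [S.live - 21]
5. n2.mk = false  [A₀.pre > 1]
6. n2.wid = false  [A₀.mk == true]
7. n2.pre = 17  [A₀.pre + 16]
8. n3.lab = 22  [terminal]
9. n2.tag = "zp"  ["zp"]
10. n4.sig = -3  [A₀.pre - 4]
11. n4.val = 0  [0]
12. n5.mk = false  [C.sig > -3]
13. n5.wid = true  [true]
14. n5.pre = 25  [C.val + 25]
15. n6.idx = "kz"  [terminal]
16. n5.tag = "kzu"  [d.idx ++ "u"]
17. n7.lim = true  [C.val == 0]
18. n8.idx = "nu"  [terminal]
19. n7.wid = "px"  ["px"]
20. n9.val = 30  [terminal]
21. n4.lim = "vpx"  ["v" ++ B.wid]
22. n4.off = false  [C.sig > -3]
23. n1.tag = "vpxzp"  [C.lim ++ A₁.tag]
24. n0.lab = true  [true]

false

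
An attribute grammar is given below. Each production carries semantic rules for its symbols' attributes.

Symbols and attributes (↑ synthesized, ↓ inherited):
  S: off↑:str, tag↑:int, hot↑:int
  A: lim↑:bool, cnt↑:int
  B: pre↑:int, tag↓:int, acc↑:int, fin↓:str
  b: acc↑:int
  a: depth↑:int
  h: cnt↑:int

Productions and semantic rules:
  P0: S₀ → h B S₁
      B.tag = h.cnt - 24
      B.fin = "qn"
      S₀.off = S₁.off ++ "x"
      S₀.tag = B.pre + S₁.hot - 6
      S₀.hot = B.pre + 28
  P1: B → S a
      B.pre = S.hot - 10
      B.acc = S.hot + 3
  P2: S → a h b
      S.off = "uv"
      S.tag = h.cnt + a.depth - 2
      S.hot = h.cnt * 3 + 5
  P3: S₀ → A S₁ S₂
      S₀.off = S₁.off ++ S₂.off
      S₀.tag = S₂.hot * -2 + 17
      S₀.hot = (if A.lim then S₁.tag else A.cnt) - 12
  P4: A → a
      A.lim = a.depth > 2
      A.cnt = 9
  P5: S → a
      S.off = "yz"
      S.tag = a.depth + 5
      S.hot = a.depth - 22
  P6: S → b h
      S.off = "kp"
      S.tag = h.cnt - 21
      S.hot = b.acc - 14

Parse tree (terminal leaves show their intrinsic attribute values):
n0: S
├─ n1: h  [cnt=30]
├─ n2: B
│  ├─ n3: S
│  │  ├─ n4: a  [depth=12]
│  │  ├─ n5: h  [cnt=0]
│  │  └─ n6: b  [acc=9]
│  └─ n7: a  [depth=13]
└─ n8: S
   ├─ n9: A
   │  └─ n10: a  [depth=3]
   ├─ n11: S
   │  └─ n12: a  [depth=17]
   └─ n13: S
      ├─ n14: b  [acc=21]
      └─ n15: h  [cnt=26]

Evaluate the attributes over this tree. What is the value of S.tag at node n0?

1. n1.cnt = 30  [terminal]
2. n2.tag = 6  [h.cnt - 24]
3. n2.fin = "qn"  ["qn"]
4. n4.depth = 12  [terminal]
5. n5.cnt = 0  [terminal]
6. n6.acc = 9  [terminal]
7. n3.off = "uv"  ["uv"]
8. n3.tag = 10  [h.cnt + a.depth - 2]
9. n3.hot = 5  [h.cnt * 3 + 5]
10. n7.depth = 13  [terminal]
11. n2.pre = -5  [S.hot - 10]
12. n2.acc = 8  [S.hot + 3]
13. n10.depth = 3  [terminal]
14. n9.lim = true  [a.depth > 2]
15. n9.cnt = 9  [9]
16. n12.depth = 17  [terminal]
17. n11.off = "yz"  ["yz"]
18. n11.tag = 22  [a.depth + 5]
19. n11.hot = -5  [a.depth - 22]
20. n14.acc = 21  [terminal]
21. n15.cnt = 26  [terminal]
22. n13.off = "kp"  ["kp"]
23. n13.tag = 5  [h.cnt - 21]
24. n13.hot = 7  [b.acc - 14]
25. n8.off = "yzkp"  [S₁.off ++ S₂.off]
26. n8.tag = 3  [S₂.hot * -2 + 17]
27. n8.hot = 10  [(if A.lim then S₁.tag else A.cnt) - 12]
28. n0.off = "yzkpx"  [S₁.off ++ "x"]
29. n0.tag = -1  [B.pre + S₁.hot - 6]
30. n0.hot = 23  [B.pre + 28]

-1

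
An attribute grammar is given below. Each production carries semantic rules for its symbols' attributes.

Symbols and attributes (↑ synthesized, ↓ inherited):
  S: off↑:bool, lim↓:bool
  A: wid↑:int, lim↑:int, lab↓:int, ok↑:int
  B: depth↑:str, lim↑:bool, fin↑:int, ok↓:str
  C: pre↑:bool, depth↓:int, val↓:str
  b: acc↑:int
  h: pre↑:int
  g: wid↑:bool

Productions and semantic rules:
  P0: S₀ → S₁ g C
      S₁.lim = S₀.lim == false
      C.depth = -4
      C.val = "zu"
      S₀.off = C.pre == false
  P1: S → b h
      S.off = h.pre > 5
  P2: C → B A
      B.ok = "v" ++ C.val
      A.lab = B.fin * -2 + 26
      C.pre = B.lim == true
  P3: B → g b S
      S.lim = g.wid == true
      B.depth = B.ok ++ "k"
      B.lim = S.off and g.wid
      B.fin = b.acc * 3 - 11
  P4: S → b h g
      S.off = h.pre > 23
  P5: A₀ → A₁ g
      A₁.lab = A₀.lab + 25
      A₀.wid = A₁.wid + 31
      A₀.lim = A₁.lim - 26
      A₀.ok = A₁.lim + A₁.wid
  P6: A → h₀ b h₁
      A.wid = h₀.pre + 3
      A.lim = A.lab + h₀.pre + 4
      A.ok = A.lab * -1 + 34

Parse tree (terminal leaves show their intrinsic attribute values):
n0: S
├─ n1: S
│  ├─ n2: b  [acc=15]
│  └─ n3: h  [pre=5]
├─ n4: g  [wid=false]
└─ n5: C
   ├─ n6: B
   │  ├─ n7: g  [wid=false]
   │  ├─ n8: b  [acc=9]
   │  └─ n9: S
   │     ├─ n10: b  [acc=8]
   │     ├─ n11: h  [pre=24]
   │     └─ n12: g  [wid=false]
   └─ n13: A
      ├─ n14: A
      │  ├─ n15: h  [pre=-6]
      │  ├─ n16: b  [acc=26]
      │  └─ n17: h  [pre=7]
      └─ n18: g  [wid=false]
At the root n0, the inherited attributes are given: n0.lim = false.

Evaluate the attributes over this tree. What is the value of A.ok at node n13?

14

1. n0.lim = false  [given at root]
2. n1.lim = true  [S₀.lim == false]
3. n2.acc = 15  [terminal]
4. n3.pre = 5  [terminal]
5. n1.off = false  [h.pre > 5]
6. n4.wid = false  [terminal]
7. n5.depth = -4  [-4]
8. n5.val = "zu"  ["zu"]
9. n6.ok = "vzu"  ["v" ++ C.val]
10. n7.wid = false  [terminal]
11. n8.acc = 9  [terminal]
12. n9.lim = false  [g.wid == true]
13. n10.acc = 8  [terminal]
14. n11.pre = 24  [terminal]
15. n12.wid = false  [terminal]
16. n9.off = true  [h.pre > 23]
17. n6.depth = "vzuk"  [B.ok ++ "k"]
18. n6.lim = false  [S.off and g.wid]
19. n6.fin = 16  [b.acc * 3 - 11]
20. n13.lab = -6  [B.fin * -2 + 26]
21. n14.lab = 19  [A₀.lab + 25]
22. n15.pre = -6  [terminal]
23. n16.acc = 26  [terminal]
24. n17.pre = 7  [terminal]
25. n14.wid = -3  [h₀.pre + 3]
26. n14.lim = 17  [A.lab + h₀.pre + 4]
27. n14.ok = 15  [A.lab * -1 + 34]
28. n18.wid = false  [terminal]
29. n13.wid = 28  [A₁.wid + 31]
30. n13.lim = -9  [A₁.lim - 26]
31. n13.ok = 14  [A₁.lim + A₁.wid]
32. n5.pre = false  [B.lim == true]
33. n0.off = true  [C.pre == false]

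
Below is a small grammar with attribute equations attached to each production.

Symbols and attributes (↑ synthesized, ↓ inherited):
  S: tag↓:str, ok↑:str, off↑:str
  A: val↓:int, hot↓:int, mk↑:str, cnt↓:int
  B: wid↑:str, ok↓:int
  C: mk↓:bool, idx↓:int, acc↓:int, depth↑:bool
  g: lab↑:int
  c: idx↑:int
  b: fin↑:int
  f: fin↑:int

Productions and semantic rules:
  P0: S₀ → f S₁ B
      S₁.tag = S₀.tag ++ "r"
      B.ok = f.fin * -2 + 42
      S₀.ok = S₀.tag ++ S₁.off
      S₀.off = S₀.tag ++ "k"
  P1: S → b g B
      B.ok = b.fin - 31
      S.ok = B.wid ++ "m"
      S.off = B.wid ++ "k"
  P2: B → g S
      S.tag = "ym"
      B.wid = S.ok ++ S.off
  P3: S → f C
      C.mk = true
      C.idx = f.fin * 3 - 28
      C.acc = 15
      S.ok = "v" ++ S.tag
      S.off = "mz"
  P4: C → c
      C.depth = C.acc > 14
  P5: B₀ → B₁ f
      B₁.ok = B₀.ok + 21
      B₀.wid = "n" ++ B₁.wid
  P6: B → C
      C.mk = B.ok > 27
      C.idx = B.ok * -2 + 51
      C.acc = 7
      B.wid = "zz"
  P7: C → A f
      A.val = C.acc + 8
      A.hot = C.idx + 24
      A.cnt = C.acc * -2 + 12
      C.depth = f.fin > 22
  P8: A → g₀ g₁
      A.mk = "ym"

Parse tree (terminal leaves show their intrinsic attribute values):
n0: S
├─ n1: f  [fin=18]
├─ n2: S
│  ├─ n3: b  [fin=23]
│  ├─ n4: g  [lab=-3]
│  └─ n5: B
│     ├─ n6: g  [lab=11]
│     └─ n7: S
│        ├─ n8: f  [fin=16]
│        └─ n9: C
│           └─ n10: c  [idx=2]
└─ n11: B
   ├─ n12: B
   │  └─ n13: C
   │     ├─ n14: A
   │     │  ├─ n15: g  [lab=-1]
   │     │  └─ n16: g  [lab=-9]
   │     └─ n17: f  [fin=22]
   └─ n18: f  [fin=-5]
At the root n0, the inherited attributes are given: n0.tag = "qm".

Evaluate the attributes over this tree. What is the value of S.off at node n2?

"vymmzk"

1. n0.tag = "qm"  [given at root]
2. n1.fin = 18  [terminal]
3. n2.tag = "qmr"  [S₀.tag ++ "r"]
4. n3.fin = 23  [terminal]
5. n4.lab = -3  [terminal]
6. n5.ok = -8  [b.fin - 31]
7. n6.lab = 11  [terminal]
8. n7.tag = "ym"  ["ym"]
9. n8.fin = 16  [terminal]
10. n9.mk = true  [true]
11. n9.idx = 20  [f.fin * 3 - 28]
12. n9.acc = 15  [15]
13. n10.idx = 2  [terminal]
14. n9.depth = true  [C.acc > 14]
15. n7.ok = "vym"  ["v" ++ S.tag]
16. n7.off = "mz"  ["mz"]
17. n5.wid = "vymmz"  [S.ok ++ S.off]
18. n2.ok = "vymmzm"  [B.wid ++ "m"]
19. n2.off = "vymmzk"  [B.wid ++ "k"]
20. n11.ok = 6  [f.fin * -2 + 42]
21. n12.ok = 27  [B₀.ok + 21]
22. n13.mk = false  [B.ok > 27]
23. n13.idx = -3  [B.ok * -2 + 51]
24. n13.acc = 7  [7]
25. n14.val = 15  [C.acc + 8]
26. n14.hot = 21  [C.idx + 24]
27. n14.cnt = -2  [C.acc * -2 + 12]
28. n15.lab = -1  [terminal]
29. n16.lab = -9  [terminal]
30. n14.mk = "ym"  ["ym"]
31. n17.fin = 22  [terminal]
32. n13.depth = false  [f.fin > 22]
33. n12.wid = "zz"  ["zz"]
34. n18.fin = -5  [terminal]
35. n11.wid = "nzz"  ["n" ++ B₁.wid]
36. n0.ok = "qmvymmzk"  [S₀.tag ++ S₁.off]
37. n0.off = "qmk"  [S₀.tag ++ "k"]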